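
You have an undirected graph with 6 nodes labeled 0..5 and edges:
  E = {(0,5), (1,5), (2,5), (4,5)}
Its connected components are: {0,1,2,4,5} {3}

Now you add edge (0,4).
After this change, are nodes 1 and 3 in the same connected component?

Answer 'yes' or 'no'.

Initial components: {0,1,2,4,5} {3}
Adding edge (0,4): both already in same component {0,1,2,4,5}. No change.
New components: {0,1,2,4,5} {3}
Are 1 and 3 in the same component? no

Answer: no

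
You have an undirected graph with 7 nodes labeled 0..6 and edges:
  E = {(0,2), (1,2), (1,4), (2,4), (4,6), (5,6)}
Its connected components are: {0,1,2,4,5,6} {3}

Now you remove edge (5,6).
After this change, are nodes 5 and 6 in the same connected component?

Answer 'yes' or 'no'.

Initial components: {0,1,2,4,5,6} {3}
Removing edge (5,6): it was a bridge — component count 2 -> 3.
New components: {0,1,2,4,6} {3} {5}
Are 5 and 6 in the same component? no

Answer: no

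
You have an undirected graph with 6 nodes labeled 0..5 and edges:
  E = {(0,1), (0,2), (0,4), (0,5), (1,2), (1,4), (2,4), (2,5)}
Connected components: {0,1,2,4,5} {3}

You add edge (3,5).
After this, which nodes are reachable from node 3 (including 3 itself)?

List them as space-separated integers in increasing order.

Answer: 0 1 2 3 4 5

Derivation:
Before: nodes reachable from 3: {3}
Adding (3,5): merges 3's component with another. Reachability grows.
After: nodes reachable from 3: {0,1,2,3,4,5}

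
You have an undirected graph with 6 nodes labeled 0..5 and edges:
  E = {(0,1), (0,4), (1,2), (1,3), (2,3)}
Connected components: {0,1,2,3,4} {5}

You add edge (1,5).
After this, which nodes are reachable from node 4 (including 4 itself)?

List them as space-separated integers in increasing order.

Before: nodes reachable from 4: {0,1,2,3,4}
Adding (1,5): merges 4's component with another. Reachability grows.
After: nodes reachable from 4: {0,1,2,3,4,5}

Answer: 0 1 2 3 4 5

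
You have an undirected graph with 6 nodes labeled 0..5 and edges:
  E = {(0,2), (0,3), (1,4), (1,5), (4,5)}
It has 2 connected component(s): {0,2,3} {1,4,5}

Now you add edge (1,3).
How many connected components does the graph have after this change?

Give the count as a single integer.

Initial component count: 2
Add (1,3): merges two components. Count decreases: 2 -> 1.
New component count: 1

Answer: 1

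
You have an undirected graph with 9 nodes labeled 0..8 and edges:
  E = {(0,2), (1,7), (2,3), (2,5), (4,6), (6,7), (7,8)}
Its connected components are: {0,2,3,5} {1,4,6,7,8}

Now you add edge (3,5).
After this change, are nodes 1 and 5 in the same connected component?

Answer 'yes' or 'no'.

Answer: no

Derivation:
Initial components: {0,2,3,5} {1,4,6,7,8}
Adding edge (3,5): both already in same component {0,2,3,5}. No change.
New components: {0,2,3,5} {1,4,6,7,8}
Are 1 and 5 in the same component? no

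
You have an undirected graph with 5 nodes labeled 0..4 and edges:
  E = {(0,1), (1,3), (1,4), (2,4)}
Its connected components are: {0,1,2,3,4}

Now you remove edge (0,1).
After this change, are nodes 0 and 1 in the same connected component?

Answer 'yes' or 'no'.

Answer: no

Derivation:
Initial components: {0,1,2,3,4}
Removing edge (0,1): it was a bridge — component count 1 -> 2.
New components: {0} {1,2,3,4}
Are 0 and 1 in the same component? no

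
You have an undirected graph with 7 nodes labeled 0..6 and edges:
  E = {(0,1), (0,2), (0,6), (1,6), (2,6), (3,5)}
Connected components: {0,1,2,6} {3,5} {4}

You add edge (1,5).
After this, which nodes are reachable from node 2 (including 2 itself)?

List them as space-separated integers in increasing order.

Answer: 0 1 2 3 5 6

Derivation:
Before: nodes reachable from 2: {0,1,2,6}
Adding (1,5): merges 2's component with another. Reachability grows.
After: nodes reachable from 2: {0,1,2,3,5,6}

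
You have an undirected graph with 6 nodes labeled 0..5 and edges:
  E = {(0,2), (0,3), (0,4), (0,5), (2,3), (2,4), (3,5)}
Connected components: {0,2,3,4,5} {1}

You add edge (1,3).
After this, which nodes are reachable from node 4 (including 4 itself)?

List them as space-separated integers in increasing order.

Before: nodes reachable from 4: {0,2,3,4,5}
Adding (1,3): merges 4's component with another. Reachability grows.
After: nodes reachable from 4: {0,1,2,3,4,5}

Answer: 0 1 2 3 4 5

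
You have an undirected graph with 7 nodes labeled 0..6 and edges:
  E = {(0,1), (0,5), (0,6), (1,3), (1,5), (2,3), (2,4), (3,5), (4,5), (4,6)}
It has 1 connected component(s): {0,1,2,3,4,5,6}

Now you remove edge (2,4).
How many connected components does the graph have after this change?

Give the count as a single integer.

Answer: 1

Derivation:
Initial component count: 1
Remove (2,4): not a bridge. Count unchanged: 1.
  After removal, components: {0,1,2,3,4,5,6}
New component count: 1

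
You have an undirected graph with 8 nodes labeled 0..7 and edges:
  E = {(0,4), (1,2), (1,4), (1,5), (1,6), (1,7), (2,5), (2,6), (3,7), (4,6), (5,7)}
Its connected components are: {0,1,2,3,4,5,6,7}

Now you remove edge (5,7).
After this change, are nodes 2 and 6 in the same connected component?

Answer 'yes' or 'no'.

Answer: yes

Derivation:
Initial components: {0,1,2,3,4,5,6,7}
Removing edge (5,7): not a bridge — component count unchanged at 1.
New components: {0,1,2,3,4,5,6,7}
Are 2 and 6 in the same component? yes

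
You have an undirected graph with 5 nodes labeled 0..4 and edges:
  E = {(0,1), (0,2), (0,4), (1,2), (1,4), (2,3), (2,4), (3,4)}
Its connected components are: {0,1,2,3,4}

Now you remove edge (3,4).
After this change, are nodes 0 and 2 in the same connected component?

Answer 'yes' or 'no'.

Initial components: {0,1,2,3,4}
Removing edge (3,4): not a bridge — component count unchanged at 1.
New components: {0,1,2,3,4}
Are 0 and 2 in the same component? yes

Answer: yes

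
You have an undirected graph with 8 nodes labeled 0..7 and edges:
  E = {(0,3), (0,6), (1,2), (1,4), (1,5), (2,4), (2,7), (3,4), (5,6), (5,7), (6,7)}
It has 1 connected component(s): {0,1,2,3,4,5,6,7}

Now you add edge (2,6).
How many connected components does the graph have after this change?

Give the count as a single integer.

Answer: 1

Derivation:
Initial component count: 1
Add (2,6): endpoints already in same component. Count unchanged: 1.
New component count: 1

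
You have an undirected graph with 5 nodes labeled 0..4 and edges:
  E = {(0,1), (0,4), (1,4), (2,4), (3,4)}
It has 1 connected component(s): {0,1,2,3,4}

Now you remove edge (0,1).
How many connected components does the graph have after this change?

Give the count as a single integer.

Answer: 1

Derivation:
Initial component count: 1
Remove (0,1): not a bridge. Count unchanged: 1.
  After removal, components: {0,1,2,3,4}
New component count: 1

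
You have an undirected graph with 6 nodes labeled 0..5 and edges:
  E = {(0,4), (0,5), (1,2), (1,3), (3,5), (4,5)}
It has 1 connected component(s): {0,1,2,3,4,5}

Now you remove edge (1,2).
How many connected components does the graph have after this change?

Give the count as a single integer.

Initial component count: 1
Remove (1,2): it was a bridge. Count increases: 1 -> 2.
  After removal, components: {0,1,3,4,5} {2}
New component count: 2

Answer: 2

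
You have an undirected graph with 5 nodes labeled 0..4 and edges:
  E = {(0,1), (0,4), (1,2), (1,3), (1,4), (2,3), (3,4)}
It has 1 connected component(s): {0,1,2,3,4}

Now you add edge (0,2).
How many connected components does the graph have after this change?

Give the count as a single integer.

Initial component count: 1
Add (0,2): endpoints already in same component. Count unchanged: 1.
New component count: 1

Answer: 1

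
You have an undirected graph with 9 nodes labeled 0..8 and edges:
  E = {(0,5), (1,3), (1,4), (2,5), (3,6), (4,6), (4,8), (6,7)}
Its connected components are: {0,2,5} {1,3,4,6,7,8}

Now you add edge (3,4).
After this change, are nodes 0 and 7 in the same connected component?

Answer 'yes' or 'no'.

Initial components: {0,2,5} {1,3,4,6,7,8}
Adding edge (3,4): both already in same component {1,3,4,6,7,8}. No change.
New components: {0,2,5} {1,3,4,6,7,8}
Are 0 and 7 in the same component? no

Answer: no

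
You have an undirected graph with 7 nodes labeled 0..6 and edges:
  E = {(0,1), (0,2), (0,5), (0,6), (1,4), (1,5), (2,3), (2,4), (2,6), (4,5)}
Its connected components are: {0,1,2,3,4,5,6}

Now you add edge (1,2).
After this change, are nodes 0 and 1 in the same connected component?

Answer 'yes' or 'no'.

Initial components: {0,1,2,3,4,5,6}
Adding edge (1,2): both already in same component {0,1,2,3,4,5,6}. No change.
New components: {0,1,2,3,4,5,6}
Are 0 and 1 in the same component? yes

Answer: yes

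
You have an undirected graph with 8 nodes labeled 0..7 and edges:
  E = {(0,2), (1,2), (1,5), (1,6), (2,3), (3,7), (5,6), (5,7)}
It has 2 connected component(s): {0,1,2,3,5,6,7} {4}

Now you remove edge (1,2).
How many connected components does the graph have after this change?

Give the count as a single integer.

Answer: 2

Derivation:
Initial component count: 2
Remove (1,2): not a bridge. Count unchanged: 2.
  After removal, components: {0,1,2,3,5,6,7} {4}
New component count: 2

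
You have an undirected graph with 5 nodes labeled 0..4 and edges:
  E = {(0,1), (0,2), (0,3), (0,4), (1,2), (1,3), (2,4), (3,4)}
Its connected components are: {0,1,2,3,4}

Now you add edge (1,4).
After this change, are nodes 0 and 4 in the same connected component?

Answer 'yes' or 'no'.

Answer: yes

Derivation:
Initial components: {0,1,2,3,4}
Adding edge (1,4): both already in same component {0,1,2,3,4}. No change.
New components: {0,1,2,3,4}
Are 0 and 4 in the same component? yes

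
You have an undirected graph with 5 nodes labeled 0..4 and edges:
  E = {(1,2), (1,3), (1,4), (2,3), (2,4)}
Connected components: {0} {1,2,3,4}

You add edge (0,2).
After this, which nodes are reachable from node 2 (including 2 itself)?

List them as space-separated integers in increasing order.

Answer: 0 1 2 3 4

Derivation:
Before: nodes reachable from 2: {1,2,3,4}
Adding (0,2): merges 2's component with another. Reachability grows.
After: nodes reachable from 2: {0,1,2,3,4}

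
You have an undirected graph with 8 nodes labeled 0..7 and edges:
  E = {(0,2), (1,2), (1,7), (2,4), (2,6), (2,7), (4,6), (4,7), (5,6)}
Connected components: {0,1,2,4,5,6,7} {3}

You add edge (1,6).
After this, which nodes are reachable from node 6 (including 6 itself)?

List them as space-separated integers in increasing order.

Answer: 0 1 2 4 5 6 7

Derivation:
Before: nodes reachable from 6: {0,1,2,4,5,6,7}
Adding (1,6): both endpoints already in same component. Reachability from 6 unchanged.
After: nodes reachable from 6: {0,1,2,4,5,6,7}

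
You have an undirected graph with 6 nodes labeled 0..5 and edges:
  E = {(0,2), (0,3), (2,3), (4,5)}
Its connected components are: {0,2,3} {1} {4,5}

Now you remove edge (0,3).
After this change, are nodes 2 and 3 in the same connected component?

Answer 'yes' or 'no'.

Answer: yes

Derivation:
Initial components: {0,2,3} {1} {4,5}
Removing edge (0,3): not a bridge — component count unchanged at 3.
New components: {0,2,3} {1} {4,5}
Are 2 and 3 in the same component? yes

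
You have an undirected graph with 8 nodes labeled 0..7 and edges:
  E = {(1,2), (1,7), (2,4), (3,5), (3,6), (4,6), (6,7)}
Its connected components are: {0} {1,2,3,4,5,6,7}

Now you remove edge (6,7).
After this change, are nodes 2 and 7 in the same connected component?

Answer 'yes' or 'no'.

Answer: yes

Derivation:
Initial components: {0} {1,2,3,4,5,6,7}
Removing edge (6,7): not a bridge — component count unchanged at 2.
New components: {0} {1,2,3,4,5,6,7}
Are 2 and 7 in the same component? yes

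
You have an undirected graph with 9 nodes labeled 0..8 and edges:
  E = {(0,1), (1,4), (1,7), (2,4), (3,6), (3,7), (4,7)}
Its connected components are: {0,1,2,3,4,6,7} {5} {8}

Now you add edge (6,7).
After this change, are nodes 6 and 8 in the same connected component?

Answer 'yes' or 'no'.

Answer: no

Derivation:
Initial components: {0,1,2,3,4,6,7} {5} {8}
Adding edge (6,7): both already in same component {0,1,2,3,4,6,7}. No change.
New components: {0,1,2,3,4,6,7} {5} {8}
Are 6 and 8 in the same component? no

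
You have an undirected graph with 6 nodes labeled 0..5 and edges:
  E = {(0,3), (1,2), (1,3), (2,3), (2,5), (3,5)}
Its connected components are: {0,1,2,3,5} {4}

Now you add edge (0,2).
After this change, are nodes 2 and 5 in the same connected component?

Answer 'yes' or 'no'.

Answer: yes

Derivation:
Initial components: {0,1,2,3,5} {4}
Adding edge (0,2): both already in same component {0,1,2,3,5}. No change.
New components: {0,1,2,3,5} {4}
Are 2 and 5 in the same component? yes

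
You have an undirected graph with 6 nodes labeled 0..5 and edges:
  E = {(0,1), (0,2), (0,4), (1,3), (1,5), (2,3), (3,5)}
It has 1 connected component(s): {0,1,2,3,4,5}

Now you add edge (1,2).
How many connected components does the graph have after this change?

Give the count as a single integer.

Initial component count: 1
Add (1,2): endpoints already in same component. Count unchanged: 1.
New component count: 1

Answer: 1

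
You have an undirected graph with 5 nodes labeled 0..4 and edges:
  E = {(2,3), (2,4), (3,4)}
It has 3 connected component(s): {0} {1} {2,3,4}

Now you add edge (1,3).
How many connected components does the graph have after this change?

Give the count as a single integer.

Answer: 2

Derivation:
Initial component count: 3
Add (1,3): merges two components. Count decreases: 3 -> 2.
New component count: 2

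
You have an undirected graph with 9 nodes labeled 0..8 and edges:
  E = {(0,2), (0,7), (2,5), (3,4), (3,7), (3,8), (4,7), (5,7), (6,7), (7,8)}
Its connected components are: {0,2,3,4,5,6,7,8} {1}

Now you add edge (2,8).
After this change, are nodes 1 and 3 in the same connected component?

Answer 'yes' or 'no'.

Initial components: {0,2,3,4,5,6,7,8} {1}
Adding edge (2,8): both already in same component {0,2,3,4,5,6,7,8}. No change.
New components: {0,2,3,4,5,6,7,8} {1}
Are 1 and 3 in the same component? no

Answer: no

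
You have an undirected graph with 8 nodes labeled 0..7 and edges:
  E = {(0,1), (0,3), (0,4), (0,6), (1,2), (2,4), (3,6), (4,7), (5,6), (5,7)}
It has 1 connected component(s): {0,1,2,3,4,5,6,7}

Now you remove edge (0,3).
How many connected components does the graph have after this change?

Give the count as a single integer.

Initial component count: 1
Remove (0,3): not a bridge. Count unchanged: 1.
  After removal, components: {0,1,2,3,4,5,6,7}
New component count: 1

Answer: 1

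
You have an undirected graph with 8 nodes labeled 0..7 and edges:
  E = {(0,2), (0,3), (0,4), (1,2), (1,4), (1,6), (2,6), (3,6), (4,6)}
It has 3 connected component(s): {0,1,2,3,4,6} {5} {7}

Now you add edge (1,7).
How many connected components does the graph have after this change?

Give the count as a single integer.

Answer: 2

Derivation:
Initial component count: 3
Add (1,7): merges two components. Count decreases: 3 -> 2.
New component count: 2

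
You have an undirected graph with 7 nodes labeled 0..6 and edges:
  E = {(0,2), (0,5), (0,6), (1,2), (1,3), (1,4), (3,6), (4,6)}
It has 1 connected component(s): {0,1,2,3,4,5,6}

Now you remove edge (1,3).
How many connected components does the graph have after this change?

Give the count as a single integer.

Answer: 1

Derivation:
Initial component count: 1
Remove (1,3): not a bridge. Count unchanged: 1.
  After removal, components: {0,1,2,3,4,5,6}
New component count: 1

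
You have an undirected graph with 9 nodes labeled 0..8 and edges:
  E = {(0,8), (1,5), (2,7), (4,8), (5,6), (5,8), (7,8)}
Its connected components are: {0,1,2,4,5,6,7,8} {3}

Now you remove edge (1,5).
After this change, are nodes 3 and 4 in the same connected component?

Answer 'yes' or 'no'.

Answer: no

Derivation:
Initial components: {0,1,2,4,5,6,7,8} {3}
Removing edge (1,5): it was a bridge — component count 2 -> 3.
New components: {0,2,4,5,6,7,8} {1} {3}
Are 3 and 4 in the same component? no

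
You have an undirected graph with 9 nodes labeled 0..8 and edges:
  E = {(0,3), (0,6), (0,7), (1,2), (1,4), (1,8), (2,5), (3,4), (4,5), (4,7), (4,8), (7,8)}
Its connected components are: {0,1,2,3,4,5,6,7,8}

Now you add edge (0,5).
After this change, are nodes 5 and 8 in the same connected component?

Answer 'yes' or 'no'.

Initial components: {0,1,2,3,4,5,6,7,8}
Adding edge (0,5): both already in same component {0,1,2,3,4,5,6,7,8}. No change.
New components: {0,1,2,3,4,5,6,7,8}
Are 5 and 8 in the same component? yes

Answer: yes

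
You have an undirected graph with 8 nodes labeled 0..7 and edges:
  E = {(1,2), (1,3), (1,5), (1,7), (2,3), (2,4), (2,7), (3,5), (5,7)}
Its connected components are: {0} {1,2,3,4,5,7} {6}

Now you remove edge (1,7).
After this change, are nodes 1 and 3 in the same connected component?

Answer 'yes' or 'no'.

Initial components: {0} {1,2,3,4,5,7} {6}
Removing edge (1,7): not a bridge — component count unchanged at 3.
New components: {0} {1,2,3,4,5,7} {6}
Are 1 and 3 in the same component? yes

Answer: yes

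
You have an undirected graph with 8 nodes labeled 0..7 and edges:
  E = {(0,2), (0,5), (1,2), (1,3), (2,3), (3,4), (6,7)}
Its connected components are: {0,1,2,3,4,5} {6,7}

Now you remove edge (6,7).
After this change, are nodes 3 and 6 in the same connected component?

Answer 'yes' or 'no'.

Answer: no

Derivation:
Initial components: {0,1,2,3,4,5} {6,7}
Removing edge (6,7): it was a bridge — component count 2 -> 3.
New components: {0,1,2,3,4,5} {6} {7}
Are 3 and 6 in the same component? no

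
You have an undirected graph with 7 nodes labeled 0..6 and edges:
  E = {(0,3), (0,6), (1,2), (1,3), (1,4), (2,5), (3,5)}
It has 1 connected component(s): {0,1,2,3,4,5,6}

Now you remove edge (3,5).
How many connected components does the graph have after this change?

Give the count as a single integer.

Answer: 1

Derivation:
Initial component count: 1
Remove (3,5): not a bridge. Count unchanged: 1.
  After removal, components: {0,1,2,3,4,5,6}
New component count: 1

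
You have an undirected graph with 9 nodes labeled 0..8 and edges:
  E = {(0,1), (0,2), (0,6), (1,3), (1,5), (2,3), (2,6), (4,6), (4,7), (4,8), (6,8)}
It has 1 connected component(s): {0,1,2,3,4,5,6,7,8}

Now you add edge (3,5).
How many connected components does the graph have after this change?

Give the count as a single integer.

Answer: 1

Derivation:
Initial component count: 1
Add (3,5): endpoints already in same component. Count unchanged: 1.
New component count: 1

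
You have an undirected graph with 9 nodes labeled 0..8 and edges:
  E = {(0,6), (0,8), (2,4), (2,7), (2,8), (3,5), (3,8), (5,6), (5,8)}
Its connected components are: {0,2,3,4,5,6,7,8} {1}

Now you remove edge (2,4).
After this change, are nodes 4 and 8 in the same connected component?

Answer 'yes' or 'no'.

Initial components: {0,2,3,4,5,6,7,8} {1}
Removing edge (2,4): it was a bridge — component count 2 -> 3.
New components: {0,2,3,5,6,7,8} {1} {4}
Are 4 and 8 in the same component? no

Answer: no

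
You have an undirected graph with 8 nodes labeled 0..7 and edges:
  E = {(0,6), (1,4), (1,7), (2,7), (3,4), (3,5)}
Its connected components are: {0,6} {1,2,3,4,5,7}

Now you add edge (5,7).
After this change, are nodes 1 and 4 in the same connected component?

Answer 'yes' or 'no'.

Answer: yes

Derivation:
Initial components: {0,6} {1,2,3,4,5,7}
Adding edge (5,7): both already in same component {1,2,3,4,5,7}. No change.
New components: {0,6} {1,2,3,4,5,7}
Are 1 and 4 in the same component? yes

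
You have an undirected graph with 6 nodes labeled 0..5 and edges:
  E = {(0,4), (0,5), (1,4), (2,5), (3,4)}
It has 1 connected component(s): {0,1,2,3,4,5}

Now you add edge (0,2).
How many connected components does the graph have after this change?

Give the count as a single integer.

Answer: 1

Derivation:
Initial component count: 1
Add (0,2): endpoints already in same component. Count unchanged: 1.
New component count: 1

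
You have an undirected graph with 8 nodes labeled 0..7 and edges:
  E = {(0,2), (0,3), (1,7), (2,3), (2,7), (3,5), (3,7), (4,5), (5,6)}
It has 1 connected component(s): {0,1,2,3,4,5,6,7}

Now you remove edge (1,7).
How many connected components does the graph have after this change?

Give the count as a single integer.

Answer: 2

Derivation:
Initial component count: 1
Remove (1,7): it was a bridge. Count increases: 1 -> 2.
  After removal, components: {0,2,3,4,5,6,7} {1}
New component count: 2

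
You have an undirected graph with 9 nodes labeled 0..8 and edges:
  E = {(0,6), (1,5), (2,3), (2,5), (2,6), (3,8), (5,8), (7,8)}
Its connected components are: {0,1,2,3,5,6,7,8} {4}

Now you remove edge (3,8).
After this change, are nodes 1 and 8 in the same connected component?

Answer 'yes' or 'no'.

Answer: yes

Derivation:
Initial components: {0,1,2,3,5,6,7,8} {4}
Removing edge (3,8): not a bridge — component count unchanged at 2.
New components: {0,1,2,3,5,6,7,8} {4}
Are 1 and 8 in the same component? yes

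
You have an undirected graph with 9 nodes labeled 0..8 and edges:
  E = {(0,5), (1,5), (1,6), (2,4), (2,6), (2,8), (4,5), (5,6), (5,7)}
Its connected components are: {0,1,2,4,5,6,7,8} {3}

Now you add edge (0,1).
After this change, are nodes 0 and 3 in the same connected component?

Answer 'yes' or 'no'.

Initial components: {0,1,2,4,5,6,7,8} {3}
Adding edge (0,1): both already in same component {0,1,2,4,5,6,7,8}. No change.
New components: {0,1,2,4,5,6,7,8} {3}
Are 0 and 3 in the same component? no

Answer: no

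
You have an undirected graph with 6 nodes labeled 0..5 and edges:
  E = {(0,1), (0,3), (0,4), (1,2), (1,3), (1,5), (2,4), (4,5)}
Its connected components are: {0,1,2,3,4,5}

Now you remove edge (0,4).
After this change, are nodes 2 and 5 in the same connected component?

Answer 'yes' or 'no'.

Initial components: {0,1,2,3,4,5}
Removing edge (0,4): not a bridge — component count unchanged at 1.
New components: {0,1,2,3,4,5}
Are 2 and 5 in the same component? yes

Answer: yes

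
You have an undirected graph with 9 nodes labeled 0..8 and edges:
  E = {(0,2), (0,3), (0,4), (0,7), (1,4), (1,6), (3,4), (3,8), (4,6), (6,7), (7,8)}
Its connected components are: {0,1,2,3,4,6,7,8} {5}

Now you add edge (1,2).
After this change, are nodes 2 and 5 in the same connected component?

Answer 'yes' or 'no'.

Initial components: {0,1,2,3,4,6,7,8} {5}
Adding edge (1,2): both already in same component {0,1,2,3,4,6,7,8}. No change.
New components: {0,1,2,3,4,6,7,8} {5}
Are 2 and 5 in the same component? no

Answer: no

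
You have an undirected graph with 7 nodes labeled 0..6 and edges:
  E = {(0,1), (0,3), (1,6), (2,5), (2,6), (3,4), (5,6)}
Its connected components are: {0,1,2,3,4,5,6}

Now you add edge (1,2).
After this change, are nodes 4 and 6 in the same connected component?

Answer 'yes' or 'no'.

Initial components: {0,1,2,3,4,5,6}
Adding edge (1,2): both already in same component {0,1,2,3,4,5,6}. No change.
New components: {0,1,2,3,4,5,6}
Are 4 and 6 in the same component? yes

Answer: yes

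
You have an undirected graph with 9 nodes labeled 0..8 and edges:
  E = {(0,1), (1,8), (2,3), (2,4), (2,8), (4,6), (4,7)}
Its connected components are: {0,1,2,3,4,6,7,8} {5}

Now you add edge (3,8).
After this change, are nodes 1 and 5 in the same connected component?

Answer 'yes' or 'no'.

Answer: no

Derivation:
Initial components: {0,1,2,3,4,6,7,8} {5}
Adding edge (3,8): both already in same component {0,1,2,3,4,6,7,8}. No change.
New components: {0,1,2,3,4,6,7,8} {5}
Are 1 and 5 in the same component? no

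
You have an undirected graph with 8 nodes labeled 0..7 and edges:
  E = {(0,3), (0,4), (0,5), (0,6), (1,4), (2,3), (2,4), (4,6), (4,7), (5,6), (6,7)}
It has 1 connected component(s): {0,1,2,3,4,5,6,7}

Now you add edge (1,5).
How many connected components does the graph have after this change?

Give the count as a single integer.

Initial component count: 1
Add (1,5): endpoints already in same component. Count unchanged: 1.
New component count: 1

Answer: 1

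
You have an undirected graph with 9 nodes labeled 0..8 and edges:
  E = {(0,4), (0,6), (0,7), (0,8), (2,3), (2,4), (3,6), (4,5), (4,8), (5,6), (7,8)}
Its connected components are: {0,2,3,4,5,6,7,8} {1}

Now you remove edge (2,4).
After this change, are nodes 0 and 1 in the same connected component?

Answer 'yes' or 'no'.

Initial components: {0,2,3,4,5,6,7,8} {1}
Removing edge (2,4): not a bridge — component count unchanged at 2.
New components: {0,2,3,4,5,6,7,8} {1}
Are 0 and 1 in the same component? no

Answer: no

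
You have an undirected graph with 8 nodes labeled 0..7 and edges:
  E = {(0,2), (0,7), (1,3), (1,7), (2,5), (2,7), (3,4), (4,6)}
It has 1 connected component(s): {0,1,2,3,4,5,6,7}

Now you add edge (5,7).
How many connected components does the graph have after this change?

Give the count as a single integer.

Initial component count: 1
Add (5,7): endpoints already in same component. Count unchanged: 1.
New component count: 1

Answer: 1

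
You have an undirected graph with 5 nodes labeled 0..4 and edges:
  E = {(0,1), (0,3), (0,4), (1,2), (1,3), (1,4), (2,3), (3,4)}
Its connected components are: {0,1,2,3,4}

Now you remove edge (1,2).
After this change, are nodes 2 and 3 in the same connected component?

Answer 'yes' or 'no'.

Answer: yes

Derivation:
Initial components: {0,1,2,3,4}
Removing edge (1,2): not a bridge — component count unchanged at 1.
New components: {0,1,2,3,4}
Are 2 and 3 in the same component? yes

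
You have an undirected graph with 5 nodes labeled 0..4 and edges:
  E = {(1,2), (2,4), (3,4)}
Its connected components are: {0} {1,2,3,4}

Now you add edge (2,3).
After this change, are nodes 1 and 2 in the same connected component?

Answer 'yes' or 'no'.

Answer: yes

Derivation:
Initial components: {0} {1,2,3,4}
Adding edge (2,3): both already in same component {1,2,3,4}. No change.
New components: {0} {1,2,3,4}
Are 1 and 2 in the same component? yes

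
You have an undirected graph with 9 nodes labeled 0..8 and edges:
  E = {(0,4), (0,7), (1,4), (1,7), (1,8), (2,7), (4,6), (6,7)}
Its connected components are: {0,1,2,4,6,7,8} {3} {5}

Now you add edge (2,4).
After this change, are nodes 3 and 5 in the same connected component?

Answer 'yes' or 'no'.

Initial components: {0,1,2,4,6,7,8} {3} {5}
Adding edge (2,4): both already in same component {0,1,2,4,6,7,8}. No change.
New components: {0,1,2,4,6,7,8} {3} {5}
Are 3 and 5 in the same component? no

Answer: no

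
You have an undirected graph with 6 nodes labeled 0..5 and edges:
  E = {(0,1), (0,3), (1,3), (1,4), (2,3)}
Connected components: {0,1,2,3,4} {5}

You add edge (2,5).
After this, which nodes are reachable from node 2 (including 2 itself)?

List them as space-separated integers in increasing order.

Before: nodes reachable from 2: {0,1,2,3,4}
Adding (2,5): merges 2's component with another. Reachability grows.
After: nodes reachable from 2: {0,1,2,3,4,5}

Answer: 0 1 2 3 4 5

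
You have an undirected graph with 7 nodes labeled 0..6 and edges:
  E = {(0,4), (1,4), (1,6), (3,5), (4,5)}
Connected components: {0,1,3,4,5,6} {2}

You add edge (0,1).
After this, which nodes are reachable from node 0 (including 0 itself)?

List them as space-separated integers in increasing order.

Before: nodes reachable from 0: {0,1,3,4,5,6}
Adding (0,1): both endpoints already in same component. Reachability from 0 unchanged.
After: nodes reachable from 0: {0,1,3,4,5,6}

Answer: 0 1 3 4 5 6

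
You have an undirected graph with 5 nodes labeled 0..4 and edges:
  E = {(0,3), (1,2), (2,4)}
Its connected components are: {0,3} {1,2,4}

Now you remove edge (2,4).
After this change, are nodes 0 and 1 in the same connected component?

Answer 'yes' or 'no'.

Answer: no

Derivation:
Initial components: {0,3} {1,2,4}
Removing edge (2,4): it was a bridge — component count 2 -> 3.
New components: {0,3} {1,2} {4}
Are 0 and 1 in the same component? no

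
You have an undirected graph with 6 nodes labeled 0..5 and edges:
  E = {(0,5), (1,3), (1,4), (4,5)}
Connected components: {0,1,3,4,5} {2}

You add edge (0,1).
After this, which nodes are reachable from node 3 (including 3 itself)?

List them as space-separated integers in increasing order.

Answer: 0 1 3 4 5

Derivation:
Before: nodes reachable from 3: {0,1,3,4,5}
Adding (0,1): both endpoints already in same component. Reachability from 3 unchanged.
After: nodes reachable from 3: {0,1,3,4,5}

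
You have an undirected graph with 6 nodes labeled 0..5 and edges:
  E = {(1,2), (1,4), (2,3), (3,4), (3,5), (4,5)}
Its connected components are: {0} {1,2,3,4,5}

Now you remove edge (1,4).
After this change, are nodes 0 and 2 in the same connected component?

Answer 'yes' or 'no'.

Answer: no

Derivation:
Initial components: {0} {1,2,3,4,5}
Removing edge (1,4): not a bridge — component count unchanged at 2.
New components: {0} {1,2,3,4,5}
Are 0 and 2 in the same component? no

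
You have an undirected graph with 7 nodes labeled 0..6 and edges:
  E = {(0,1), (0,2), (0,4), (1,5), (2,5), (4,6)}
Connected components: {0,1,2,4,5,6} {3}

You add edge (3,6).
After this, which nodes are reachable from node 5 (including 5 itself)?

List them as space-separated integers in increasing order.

Answer: 0 1 2 3 4 5 6

Derivation:
Before: nodes reachable from 5: {0,1,2,4,5,6}
Adding (3,6): merges 5's component with another. Reachability grows.
After: nodes reachable from 5: {0,1,2,3,4,5,6}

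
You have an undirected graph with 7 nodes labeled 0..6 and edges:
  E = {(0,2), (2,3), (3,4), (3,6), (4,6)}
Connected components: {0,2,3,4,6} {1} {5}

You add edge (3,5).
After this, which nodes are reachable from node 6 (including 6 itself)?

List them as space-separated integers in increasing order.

Before: nodes reachable from 6: {0,2,3,4,6}
Adding (3,5): merges 6's component with another. Reachability grows.
After: nodes reachable from 6: {0,2,3,4,5,6}

Answer: 0 2 3 4 5 6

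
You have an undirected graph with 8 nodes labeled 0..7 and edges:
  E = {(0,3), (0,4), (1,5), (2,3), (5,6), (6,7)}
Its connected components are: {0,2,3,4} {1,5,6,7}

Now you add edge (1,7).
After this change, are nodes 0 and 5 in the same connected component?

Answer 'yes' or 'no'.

Answer: no

Derivation:
Initial components: {0,2,3,4} {1,5,6,7}
Adding edge (1,7): both already in same component {1,5,6,7}. No change.
New components: {0,2,3,4} {1,5,6,7}
Are 0 and 5 in the same component? no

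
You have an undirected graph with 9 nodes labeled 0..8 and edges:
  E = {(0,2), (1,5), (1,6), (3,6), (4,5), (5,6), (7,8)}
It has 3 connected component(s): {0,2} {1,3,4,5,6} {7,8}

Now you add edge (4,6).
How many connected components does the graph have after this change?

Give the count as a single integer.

Initial component count: 3
Add (4,6): endpoints already in same component. Count unchanged: 3.
New component count: 3

Answer: 3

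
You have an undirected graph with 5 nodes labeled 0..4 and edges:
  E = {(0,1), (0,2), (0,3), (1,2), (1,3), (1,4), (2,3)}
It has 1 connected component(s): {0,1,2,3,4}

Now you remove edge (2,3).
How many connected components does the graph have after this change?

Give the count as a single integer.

Answer: 1

Derivation:
Initial component count: 1
Remove (2,3): not a bridge. Count unchanged: 1.
  After removal, components: {0,1,2,3,4}
New component count: 1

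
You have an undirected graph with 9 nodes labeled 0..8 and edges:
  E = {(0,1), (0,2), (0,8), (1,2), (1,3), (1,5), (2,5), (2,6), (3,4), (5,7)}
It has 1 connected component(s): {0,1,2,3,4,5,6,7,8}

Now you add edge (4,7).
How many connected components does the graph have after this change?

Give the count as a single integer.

Answer: 1

Derivation:
Initial component count: 1
Add (4,7): endpoints already in same component. Count unchanged: 1.
New component count: 1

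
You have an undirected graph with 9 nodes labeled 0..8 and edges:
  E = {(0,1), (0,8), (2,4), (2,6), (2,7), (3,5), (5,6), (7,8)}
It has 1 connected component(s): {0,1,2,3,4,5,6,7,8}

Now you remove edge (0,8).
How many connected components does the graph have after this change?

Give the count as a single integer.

Answer: 2

Derivation:
Initial component count: 1
Remove (0,8): it was a bridge. Count increases: 1 -> 2.
  After removal, components: {0,1} {2,3,4,5,6,7,8}
New component count: 2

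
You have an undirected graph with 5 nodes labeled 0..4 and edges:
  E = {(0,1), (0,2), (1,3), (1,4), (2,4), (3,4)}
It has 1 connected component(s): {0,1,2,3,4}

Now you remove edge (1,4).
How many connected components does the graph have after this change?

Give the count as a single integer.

Answer: 1

Derivation:
Initial component count: 1
Remove (1,4): not a bridge. Count unchanged: 1.
  After removal, components: {0,1,2,3,4}
New component count: 1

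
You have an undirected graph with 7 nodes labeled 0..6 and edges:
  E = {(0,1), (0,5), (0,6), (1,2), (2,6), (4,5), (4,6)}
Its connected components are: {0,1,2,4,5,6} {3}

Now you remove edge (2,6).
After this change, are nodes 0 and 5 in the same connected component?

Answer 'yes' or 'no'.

Answer: yes

Derivation:
Initial components: {0,1,2,4,5,6} {3}
Removing edge (2,6): not a bridge — component count unchanged at 2.
New components: {0,1,2,4,5,6} {3}
Are 0 and 5 in the same component? yes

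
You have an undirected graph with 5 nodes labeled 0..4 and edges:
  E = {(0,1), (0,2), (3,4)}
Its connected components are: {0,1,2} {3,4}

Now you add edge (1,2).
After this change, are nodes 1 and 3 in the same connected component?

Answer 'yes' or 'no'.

Answer: no

Derivation:
Initial components: {0,1,2} {3,4}
Adding edge (1,2): both already in same component {0,1,2}. No change.
New components: {0,1,2} {3,4}
Are 1 and 3 in the same component? no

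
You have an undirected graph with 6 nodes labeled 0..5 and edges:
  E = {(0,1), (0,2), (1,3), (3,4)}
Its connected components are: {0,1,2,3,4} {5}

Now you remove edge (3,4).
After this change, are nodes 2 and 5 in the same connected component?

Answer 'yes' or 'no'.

Initial components: {0,1,2,3,4} {5}
Removing edge (3,4): it was a bridge — component count 2 -> 3.
New components: {0,1,2,3} {4} {5}
Are 2 and 5 in the same component? no

Answer: no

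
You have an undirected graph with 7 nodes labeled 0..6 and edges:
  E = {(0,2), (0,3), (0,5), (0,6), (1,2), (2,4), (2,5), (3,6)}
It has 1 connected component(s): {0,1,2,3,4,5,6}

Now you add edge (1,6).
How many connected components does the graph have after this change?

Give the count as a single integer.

Answer: 1

Derivation:
Initial component count: 1
Add (1,6): endpoints already in same component. Count unchanged: 1.
New component count: 1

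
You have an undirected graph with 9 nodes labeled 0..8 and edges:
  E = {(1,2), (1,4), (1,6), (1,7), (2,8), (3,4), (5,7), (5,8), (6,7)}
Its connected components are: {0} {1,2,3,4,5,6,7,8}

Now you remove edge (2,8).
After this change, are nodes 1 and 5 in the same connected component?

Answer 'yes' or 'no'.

Initial components: {0} {1,2,3,4,5,6,7,8}
Removing edge (2,8): not a bridge — component count unchanged at 2.
New components: {0} {1,2,3,4,5,6,7,8}
Are 1 and 5 in the same component? yes

Answer: yes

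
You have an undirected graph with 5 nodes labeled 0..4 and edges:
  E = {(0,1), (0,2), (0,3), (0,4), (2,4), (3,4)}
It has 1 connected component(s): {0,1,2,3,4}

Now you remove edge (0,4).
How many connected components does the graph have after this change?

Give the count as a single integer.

Initial component count: 1
Remove (0,4): not a bridge. Count unchanged: 1.
  After removal, components: {0,1,2,3,4}
New component count: 1

Answer: 1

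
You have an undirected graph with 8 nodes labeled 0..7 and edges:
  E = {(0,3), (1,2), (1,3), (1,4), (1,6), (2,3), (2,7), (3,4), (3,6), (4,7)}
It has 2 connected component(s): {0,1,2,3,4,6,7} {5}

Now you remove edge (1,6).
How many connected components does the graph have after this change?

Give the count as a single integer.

Answer: 2

Derivation:
Initial component count: 2
Remove (1,6): not a bridge. Count unchanged: 2.
  After removal, components: {0,1,2,3,4,6,7} {5}
New component count: 2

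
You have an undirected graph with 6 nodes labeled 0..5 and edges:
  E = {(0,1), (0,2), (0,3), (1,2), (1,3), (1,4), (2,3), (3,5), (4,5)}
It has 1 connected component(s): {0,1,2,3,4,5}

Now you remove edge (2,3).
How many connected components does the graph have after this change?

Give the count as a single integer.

Initial component count: 1
Remove (2,3): not a bridge. Count unchanged: 1.
  After removal, components: {0,1,2,3,4,5}
New component count: 1

Answer: 1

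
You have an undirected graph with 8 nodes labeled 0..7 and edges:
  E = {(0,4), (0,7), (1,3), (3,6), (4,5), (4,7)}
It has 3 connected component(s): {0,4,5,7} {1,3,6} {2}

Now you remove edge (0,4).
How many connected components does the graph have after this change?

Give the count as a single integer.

Initial component count: 3
Remove (0,4): not a bridge. Count unchanged: 3.
  After removal, components: {0,4,5,7} {1,3,6} {2}
New component count: 3

Answer: 3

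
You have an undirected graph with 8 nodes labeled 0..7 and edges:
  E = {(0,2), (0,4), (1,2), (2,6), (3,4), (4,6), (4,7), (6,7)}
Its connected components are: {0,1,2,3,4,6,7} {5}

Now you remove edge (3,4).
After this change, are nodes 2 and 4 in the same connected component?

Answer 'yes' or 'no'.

Answer: yes

Derivation:
Initial components: {0,1,2,3,4,6,7} {5}
Removing edge (3,4): it was a bridge — component count 2 -> 3.
New components: {0,1,2,4,6,7} {3} {5}
Are 2 and 4 in the same component? yes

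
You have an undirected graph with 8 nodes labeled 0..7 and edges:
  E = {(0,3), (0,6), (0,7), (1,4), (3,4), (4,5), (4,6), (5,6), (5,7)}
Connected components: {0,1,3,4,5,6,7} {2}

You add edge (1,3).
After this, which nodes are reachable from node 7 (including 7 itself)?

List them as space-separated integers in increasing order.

Answer: 0 1 3 4 5 6 7

Derivation:
Before: nodes reachable from 7: {0,1,3,4,5,6,7}
Adding (1,3): both endpoints already in same component. Reachability from 7 unchanged.
After: nodes reachable from 7: {0,1,3,4,5,6,7}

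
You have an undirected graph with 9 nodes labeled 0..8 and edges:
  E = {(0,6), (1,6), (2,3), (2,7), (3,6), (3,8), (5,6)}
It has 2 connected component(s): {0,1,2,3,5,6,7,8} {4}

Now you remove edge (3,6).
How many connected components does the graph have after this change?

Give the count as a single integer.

Initial component count: 2
Remove (3,6): it was a bridge. Count increases: 2 -> 3.
  After removal, components: {0,1,5,6} {2,3,7,8} {4}
New component count: 3

Answer: 3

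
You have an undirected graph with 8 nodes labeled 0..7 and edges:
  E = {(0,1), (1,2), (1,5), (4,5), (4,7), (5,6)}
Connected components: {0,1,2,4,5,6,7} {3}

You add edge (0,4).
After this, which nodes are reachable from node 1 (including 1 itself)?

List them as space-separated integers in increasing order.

Before: nodes reachable from 1: {0,1,2,4,5,6,7}
Adding (0,4): both endpoints already in same component. Reachability from 1 unchanged.
After: nodes reachable from 1: {0,1,2,4,5,6,7}

Answer: 0 1 2 4 5 6 7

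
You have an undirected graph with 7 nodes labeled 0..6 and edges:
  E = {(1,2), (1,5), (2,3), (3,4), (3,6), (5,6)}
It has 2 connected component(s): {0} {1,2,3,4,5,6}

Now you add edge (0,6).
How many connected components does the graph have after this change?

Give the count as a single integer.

Answer: 1

Derivation:
Initial component count: 2
Add (0,6): merges two components. Count decreases: 2 -> 1.
New component count: 1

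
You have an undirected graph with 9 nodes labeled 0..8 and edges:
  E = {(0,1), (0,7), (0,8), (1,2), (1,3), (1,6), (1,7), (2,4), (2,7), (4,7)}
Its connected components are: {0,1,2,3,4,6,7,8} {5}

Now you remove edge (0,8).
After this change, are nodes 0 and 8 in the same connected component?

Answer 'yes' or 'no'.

Answer: no

Derivation:
Initial components: {0,1,2,3,4,6,7,8} {5}
Removing edge (0,8): it was a bridge — component count 2 -> 3.
New components: {0,1,2,3,4,6,7} {5} {8}
Are 0 and 8 in the same component? no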